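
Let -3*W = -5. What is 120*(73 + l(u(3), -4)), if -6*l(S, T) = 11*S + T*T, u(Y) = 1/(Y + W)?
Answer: 58750/7 ≈ 8392.9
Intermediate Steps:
W = 5/3 (W = -⅓*(-5) = 5/3 ≈ 1.6667)
u(Y) = 1/(5/3 + Y) (u(Y) = 1/(Y + 5/3) = 1/(5/3 + Y))
l(S, T) = -11*S/6 - T²/6 (l(S, T) = -(11*S + T*T)/6 = -(11*S + T²)/6 = -(T² + 11*S)/6 = -11*S/6 - T²/6)
120*(73 + l(u(3), -4)) = 120*(73 + (-11/(2*(5 + 3*3)) - ⅙*(-4)²)) = 120*(73 + (-11/(2*(5 + 9)) - ⅙*16)) = 120*(73 + (-11/(2*14) - 8/3)) = 120*(73 + (-11/6*3/14 - 8/3)) = 120*(73 + (-11/28 - 8/3)) = 120*(73 - 257/84) = 120*(5875/84) = 58750/7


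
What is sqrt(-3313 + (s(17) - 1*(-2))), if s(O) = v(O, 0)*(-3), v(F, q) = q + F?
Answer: 41*I*sqrt(2) ≈ 57.983*I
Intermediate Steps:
v(F, q) = F + q
s(O) = -3*O (s(O) = (O + 0)*(-3) = O*(-3) = -3*O)
sqrt(-3313 + (s(17) - 1*(-2))) = sqrt(-3313 + (-3*17 - 1*(-2))) = sqrt(-3313 + (-51 + 2)) = sqrt(-3313 - 49) = sqrt(-3362) = 41*I*sqrt(2)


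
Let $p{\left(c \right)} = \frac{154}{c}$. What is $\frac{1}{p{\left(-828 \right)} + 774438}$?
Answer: $\frac{414}{320617255} \approx 1.2913 \cdot 10^{-6}$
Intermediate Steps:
$\frac{1}{p{\left(-828 \right)} + 774438} = \frac{1}{\frac{154}{-828} + 774438} = \frac{1}{154 \left(- \frac{1}{828}\right) + 774438} = \frac{1}{- \frac{77}{414} + 774438} = \frac{1}{\frac{320617255}{414}} = \frac{414}{320617255}$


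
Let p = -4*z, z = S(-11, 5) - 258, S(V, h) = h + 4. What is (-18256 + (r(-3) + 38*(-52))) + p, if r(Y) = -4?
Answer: -19240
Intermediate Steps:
S(V, h) = 4 + h
z = -249 (z = (4 + 5) - 258 = 9 - 258 = -249)
p = 996 (p = -4*(-249) = 996)
(-18256 + (r(-3) + 38*(-52))) + p = (-18256 + (-4 + 38*(-52))) + 996 = (-18256 + (-4 - 1976)) + 996 = (-18256 - 1980) + 996 = -20236 + 996 = -19240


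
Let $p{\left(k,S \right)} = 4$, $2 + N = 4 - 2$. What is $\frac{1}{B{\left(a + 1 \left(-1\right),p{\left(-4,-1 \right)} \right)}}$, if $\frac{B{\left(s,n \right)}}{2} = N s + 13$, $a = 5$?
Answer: $\frac{1}{26} \approx 0.038462$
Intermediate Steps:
$N = 0$ ($N = -2 + \left(4 - 2\right) = -2 + 2 = 0$)
$B{\left(s,n \right)} = 26$ ($B{\left(s,n \right)} = 2 \left(0 s + 13\right) = 2 \left(0 + 13\right) = 2 \cdot 13 = 26$)
$\frac{1}{B{\left(a + 1 \left(-1\right),p{\left(-4,-1 \right)} \right)}} = \frac{1}{26}$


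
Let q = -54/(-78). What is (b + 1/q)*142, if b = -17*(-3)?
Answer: 67024/9 ≈ 7447.1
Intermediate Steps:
b = 51
q = 9/13 (q = -54*(-1/78) = 9/13 ≈ 0.69231)
(b + 1/q)*142 = (51 + 1/(9/13))*142 = (51 + 13/9)*142 = (472/9)*142 = 67024/9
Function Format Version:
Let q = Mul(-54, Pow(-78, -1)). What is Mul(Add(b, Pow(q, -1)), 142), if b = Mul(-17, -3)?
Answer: Rational(67024, 9) ≈ 7447.1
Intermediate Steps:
b = 51
q = Rational(9, 13) (q = Mul(-54, Rational(-1, 78)) = Rational(9, 13) ≈ 0.69231)
Mul(Add(b, Pow(q, -1)), 142) = Mul(Add(51, Pow(Rational(9, 13), -1)), 142) = Mul(Add(51, Rational(13, 9)), 142) = Mul(Rational(472, 9), 142) = Rational(67024, 9)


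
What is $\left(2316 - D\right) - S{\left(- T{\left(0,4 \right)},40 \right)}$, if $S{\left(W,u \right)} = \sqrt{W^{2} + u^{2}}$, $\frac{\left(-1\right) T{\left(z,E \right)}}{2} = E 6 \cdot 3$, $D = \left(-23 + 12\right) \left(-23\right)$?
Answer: $2063 - 8 \sqrt{349} \approx 1913.5$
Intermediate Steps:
$D = 253$ ($D = \left(-11\right) \left(-23\right) = 253$)
$T{\left(z,E \right)} = - 36 E$ ($T{\left(z,E \right)} = - 2 E 6 \cdot 3 = - 2 \cdot 6 E 3 = - 2 \cdot 18 E = - 36 E$)
$\left(2316 - D\right) - S{\left(- T{\left(0,4 \right)},40 \right)} = \left(2316 - 253\right) - \sqrt{\left(- \left(-36\right) 4\right)^{2} + 40^{2}} = \left(2316 - 253\right) - \sqrt{\left(\left(-1\right) \left(-144\right)\right)^{2} + 1600} = 2063 - \sqrt{144^{2} + 1600} = 2063 - \sqrt{20736 + 1600} = 2063 - \sqrt{22336} = 2063 - 8 \sqrt{349}$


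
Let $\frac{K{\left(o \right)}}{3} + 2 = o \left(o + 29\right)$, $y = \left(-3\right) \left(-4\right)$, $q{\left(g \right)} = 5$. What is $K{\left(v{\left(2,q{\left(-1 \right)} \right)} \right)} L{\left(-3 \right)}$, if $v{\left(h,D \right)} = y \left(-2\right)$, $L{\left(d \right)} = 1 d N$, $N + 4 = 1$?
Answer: $-3294$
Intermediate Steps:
$N = -3$ ($N = -4 + 1 = -3$)
$L{\left(d \right)} = - 3 d$ ($L{\left(d \right)} = 1 d \left(-3\right) = d \left(-3\right) = - 3 d$)
$y = 12$
$v{\left(h,D \right)} = -24$ ($v{\left(h,D \right)} = 12 \left(-2\right) = -24$)
$K{\left(o \right)} = -6 + 3 o \left(29 + o\right)$ ($K{\left(o \right)} = -6 + 3 o \left(o + 29\right) = -6 + 3 o \left(29 + o\right)$)
$K{\left(v{\left(2,q{\left(-1 \right)} \right)} \right)} L{\left(-3 \right)} = \left(-6 + 3 \left(-24\right)^{2} + 87 \left(-24\right)\right) \left(\left(-3\right) \left(-3\right)\right) = \left(-6 + 3 \cdot 576 - 2088\right) 9 = \left(-6 + 1728 - 2088\right) 9 = \left(-366\right) 9 = -3294$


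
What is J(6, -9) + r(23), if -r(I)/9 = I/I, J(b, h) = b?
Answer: -3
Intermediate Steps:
r(I) = -9 (r(I) = -9*I/I = -9*1 = -9)
J(6, -9) + r(23) = 6 - 9 = -3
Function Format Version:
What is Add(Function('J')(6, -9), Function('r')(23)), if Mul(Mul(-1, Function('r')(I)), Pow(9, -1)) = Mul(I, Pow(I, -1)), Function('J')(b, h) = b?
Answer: -3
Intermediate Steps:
Function('r')(I) = -9 (Function('r')(I) = Mul(-9, Mul(I, Pow(I, -1))) = Mul(-9, 1) = -9)
Add(Function('J')(6, -9), Function('r')(23)) = Add(6, -9) = -3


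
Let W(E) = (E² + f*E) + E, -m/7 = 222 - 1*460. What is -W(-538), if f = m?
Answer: 607402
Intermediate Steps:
m = 1666 (m = -7*(222 - 1*460) = -7*(222 - 460) = -7*(-238) = 1666)
f = 1666
W(E) = E² + 1667*E (W(E) = (E² + 1666*E) + E = E² + 1667*E)
-W(-538) = -(-538)*(1667 - 538) = -(-538)*1129 = -1*(-607402) = 607402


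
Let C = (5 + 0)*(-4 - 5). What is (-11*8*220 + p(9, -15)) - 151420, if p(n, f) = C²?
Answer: -168755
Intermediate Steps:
C = -45 (C = 5*(-9) = -45)
p(n, f) = 2025 (p(n, f) = (-45)² = 2025)
(-11*8*220 + p(9, -15)) - 151420 = (-11*8*220 + 2025) - 151420 = (-88*220 + 2025) - 151420 = (-19360 + 2025) - 151420 = -17335 - 151420 = -168755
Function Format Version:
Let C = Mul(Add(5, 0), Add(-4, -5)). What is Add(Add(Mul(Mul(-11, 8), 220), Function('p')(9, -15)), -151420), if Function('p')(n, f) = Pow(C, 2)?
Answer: -168755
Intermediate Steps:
C = -45 (C = Mul(5, -9) = -45)
Function('p')(n, f) = 2025 (Function('p')(n, f) = Pow(-45, 2) = 2025)
Add(Add(Mul(Mul(-11, 8), 220), Function('p')(9, -15)), -151420) = Add(Add(Mul(Mul(-11, 8), 220), 2025), -151420) = Add(Add(Mul(-88, 220), 2025), -151420) = Add(Add(-19360, 2025), -151420) = Add(-17335, -151420) = -168755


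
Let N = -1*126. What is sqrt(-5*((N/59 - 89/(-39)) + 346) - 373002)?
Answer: I*sqrt(1984060299117)/2301 ≈ 612.15*I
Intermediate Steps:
N = -126
sqrt(-5*((N/59 - 89/(-39)) + 346) - 373002) = sqrt(-5*((-126/59 - 89/(-39)) + 346) - 373002) = sqrt(-5*((-126*1/59 - 89*(-1/39)) + 346) - 373002) = sqrt(-5*((-126/59 + 89/39) + 346) - 373002) = sqrt(-5*(337/2301 + 346) - 373002) = sqrt(-5*796483/2301 - 373002) = sqrt(-3982415/2301 - 373002) = sqrt(-862260017/2301) = I*sqrt(1984060299117)/2301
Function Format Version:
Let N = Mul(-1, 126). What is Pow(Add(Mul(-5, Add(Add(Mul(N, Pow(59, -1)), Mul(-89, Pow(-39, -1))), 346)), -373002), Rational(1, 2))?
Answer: Mul(Rational(1, 2301), I, Pow(1984060299117, Rational(1, 2))) ≈ Mul(612.15, I)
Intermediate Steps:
N = -126
Pow(Add(Mul(-5, Add(Add(Mul(N, Pow(59, -1)), Mul(-89, Pow(-39, -1))), 346)), -373002), Rational(1, 2)) = Pow(Add(Mul(-5, Add(Add(Mul(-126, Pow(59, -1)), Mul(-89, Pow(-39, -1))), 346)), -373002), Rational(1, 2)) = Pow(Add(Mul(-5, Add(Add(Mul(-126, Rational(1, 59)), Mul(-89, Rational(-1, 39))), 346)), -373002), Rational(1, 2)) = Pow(Add(Mul(-5, Add(Add(Rational(-126, 59), Rational(89, 39)), 346)), -373002), Rational(1, 2)) = Pow(Add(Mul(-5, Add(Rational(337, 2301), 346)), -373002), Rational(1, 2)) = Pow(Add(Mul(-5, Rational(796483, 2301)), -373002), Rational(1, 2)) = Pow(Add(Rational(-3982415, 2301), -373002), Rational(1, 2)) = Pow(Rational(-862260017, 2301), Rational(1, 2)) = Mul(Rational(1, 2301), I, Pow(1984060299117, Rational(1, 2)))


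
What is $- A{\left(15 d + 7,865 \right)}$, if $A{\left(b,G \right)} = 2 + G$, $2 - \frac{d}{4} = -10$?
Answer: $-867$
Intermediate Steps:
$d = 48$ ($d = 8 - -40 = 8 + 40 = 48$)
$- A{\left(15 d + 7,865 \right)} = - (2 + 865) = \left(-1\right) 867 = -867$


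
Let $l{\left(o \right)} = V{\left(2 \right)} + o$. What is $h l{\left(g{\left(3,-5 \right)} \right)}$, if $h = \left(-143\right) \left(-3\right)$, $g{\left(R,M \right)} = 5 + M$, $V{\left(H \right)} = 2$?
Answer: $858$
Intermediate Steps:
$h = 429$
$l{\left(o \right)} = 2 + o$
$h l{\left(g{\left(3,-5 \right)} \right)} = 429 \left(2 + \left(5 - 5\right)\right) = 429 \left(2 + 0\right) = 429 \cdot 2 = 858$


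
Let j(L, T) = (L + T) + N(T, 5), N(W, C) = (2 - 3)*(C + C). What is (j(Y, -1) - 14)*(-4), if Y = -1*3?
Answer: 112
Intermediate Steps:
Y = -3
N(W, C) = -2*C
j(L, T) = -10 + L + T (j(L, T) = (L + T) - 2*5 = (L + T) - 10 = -10 + L + T)
(j(Y, -1) - 14)*(-4) = ((-10 - 3 - 1) - 14)*(-4) = (-14 - 14)*(-4) = -28*(-4) = 112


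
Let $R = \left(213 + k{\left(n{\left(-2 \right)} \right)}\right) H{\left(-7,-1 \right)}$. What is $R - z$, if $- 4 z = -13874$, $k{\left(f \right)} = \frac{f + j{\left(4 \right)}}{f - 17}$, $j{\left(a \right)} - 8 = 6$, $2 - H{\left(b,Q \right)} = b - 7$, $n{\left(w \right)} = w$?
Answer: $- \frac{2683}{38} \approx -70.605$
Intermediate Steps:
$H{\left(b,Q \right)} = 9 - b$ ($H{\left(b,Q \right)} = 2 - \left(b - 7\right) = 2 - \left(-7 + b\right) = 9 - b$)
$j{\left(a \right)} = 14$ ($j{\left(a \right)} = 8 + 6 = 14$)
$k{\left(f \right)} = \frac{14 + f}{-17 + f}$ ($k{\left(f \right)} = \frac{f + 14}{f - 17} = \frac{14 + f}{-17 + f}$)
$z = \frac{6937}{2}$ ($z = \left(- \frac{1}{4}\right) \left(-13874\right) = \frac{6937}{2} \approx 3468.5$)
$R = \frac{64560}{19}$ ($R = \left(213 + \frac{14 - 2}{-17 - 2}\right) \left(9 - -7\right) = \left(213 + \frac{1}{-19} \cdot 12\right) \left(9 + 7\right) = \left(213 - \frac{12}{19}\right) 16 = \frac{4035}{19} \cdot 16 = \frac{64560}{19} \approx 3397.9$)
$R - z = \frac{64560}{19} - \frac{6937}{2} = - \frac{2683}{38}$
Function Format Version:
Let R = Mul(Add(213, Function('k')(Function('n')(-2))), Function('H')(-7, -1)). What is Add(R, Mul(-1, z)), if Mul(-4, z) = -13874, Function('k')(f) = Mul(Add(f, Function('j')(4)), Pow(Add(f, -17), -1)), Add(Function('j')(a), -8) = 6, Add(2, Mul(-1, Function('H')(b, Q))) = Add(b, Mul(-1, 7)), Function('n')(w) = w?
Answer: Rational(-2683, 38) ≈ -70.605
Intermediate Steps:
Function('H')(b, Q) = Add(9, Mul(-1, b)) (Function('H')(b, Q) = Add(2, Mul(-1, Add(b, Mul(-1, 7)))) = Add(2, Mul(-1, Add(b, -7))) = Add(2, Mul(-1, Add(-7, b))) = Add(2, Add(7, Mul(-1, b))) = Add(9, Mul(-1, b)))
Function('j')(a) = 14 (Function('j')(a) = Add(8, 6) = 14)
Function('k')(f) = Mul(Pow(Add(-17, f), -1), Add(14, f)) (Function('k')(f) = Mul(Add(f, 14), Pow(Add(f, -17), -1)) = Mul(Add(14, f), Pow(Add(-17, f), -1)) = Mul(Pow(Add(-17, f), -1), Add(14, f)))
z = Rational(6937, 2) (z = Mul(Rational(-1, 4), -13874) = Rational(6937, 2) ≈ 3468.5)
R = Rational(64560, 19) (R = Mul(Add(213, Mul(Pow(Add(-17, -2), -1), Add(14, -2))), Add(9, Mul(-1, -7))) = Mul(Add(213, Mul(Pow(-19, -1), 12)), Add(9, 7)) = Mul(Add(213, Mul(Rational(-1, 19), 12)), 16) = Mul(Add(213, Rational(-12, 19)), 16) = Mul(Rational(4035, 19), 16) = Rational(64560, 19) ≈ 3397.9)
Add(R, Mul(-1, z)) = Add(Rational(64560, 19), Mul(-1, Rational(6937, 2))) = Add(Rational(64560, 19), Rational(-6937, 2)) = Rational(-2683, 38)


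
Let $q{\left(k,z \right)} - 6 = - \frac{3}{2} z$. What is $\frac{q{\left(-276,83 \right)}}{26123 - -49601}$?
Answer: $- \frac{237}{151448} \approx -0.0015649$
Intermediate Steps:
$q{\left(k,z \right)} = 6 - \frac{3 z}{2}$ ($q{\left(k,z \right)} = 6 + - \frac{3}{2} z = 6 + \left(-3\right) \frac{1}{2} z = 6 - \frac{3 z}{2}$)
$\frac{q{\left(-276,83 \right)}}{26123 - -49601} = \frac{6 - \frac{249}{2}}{26123 - -49601} = \frac{6 - \frac{249}{2}}{26123 + 49601} = - \frac{237}{2 \cdot 75724} = \left(- \frac{237}{2}\right) \frac{1}{75724} = - \frac{237}{151448}$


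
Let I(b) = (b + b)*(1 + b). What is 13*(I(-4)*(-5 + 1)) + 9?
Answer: -1239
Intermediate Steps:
I(b) = 2*b*(1 + b) (I(b) = (2*b)*(1 + b) = 2*b*(1 + b))
13*(I(-4)*(-5 + 1)) + 9 = 13*((2*(-4)*(1 - 4))*(-5 + 1)) + 9 = 13*((2*(-4)*(-3))*(-4)) + 9 = 13*(24*(-4)) + 9 = 13*(-96) + 9 = -1248 + 9 = -1239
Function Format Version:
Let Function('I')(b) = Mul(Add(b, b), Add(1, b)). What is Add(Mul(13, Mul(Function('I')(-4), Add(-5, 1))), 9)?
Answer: -1239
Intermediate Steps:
Function('I')(b) = Mul(2, b, Add(1, b)) (Function('I')(b) = Mul(Mul(2, b), Add(1, b)) = Mul(2, b, Add(1, b)))
Add(Mul(13, Mul(Function('I')(-4), Add(-5, 1))), 9) = Add(Mul(13, Mul(Mul(2, -4, Add(1, -4)), Add(-5, 1))), 9) = Add(Mul(13, Mul(Mul(2, -4, -3), -4)), 9) = Add(Mul(13, Mul(24, -4)), 9) = Add(Mul(13, -96), 9) = Add(-1248, 9) = -1239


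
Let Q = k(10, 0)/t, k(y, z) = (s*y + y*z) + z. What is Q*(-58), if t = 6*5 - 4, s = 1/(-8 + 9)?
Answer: -290/13 ≈ -22.308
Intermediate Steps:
s = 1 (s = 1/1 = 1)
k(y, z) = y + z + y*z (k(y, z) = (1*y + y*z) + z = (y + y*z) + z = y + z + y*z)
t = 26 (t = 30 - 4 = 26)
Q = 5/13 (Q = (10 + 0 + 10*0)/26 = (10 + 0 + 0)*(1/26) = 10*(1/26) = 5/13 ≈ 0.38462)
Q*(-58) = (5/13)*(-58) = -290/13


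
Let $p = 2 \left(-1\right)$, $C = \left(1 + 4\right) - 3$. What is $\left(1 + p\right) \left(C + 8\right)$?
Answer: $-10$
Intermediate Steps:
$C = 2$ ($C = 5 - 3 = 2$)
$p = -2$
$\left(1 + p\right) \left(C + 8\right) = \left(1 - 2\right) \left(2 + 8\right) = \left(-1\right) 10 = -10$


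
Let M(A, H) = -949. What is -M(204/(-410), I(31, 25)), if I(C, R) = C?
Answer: 949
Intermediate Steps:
-M(204/(-410), I(31, 25)) = -1*(-949) = 949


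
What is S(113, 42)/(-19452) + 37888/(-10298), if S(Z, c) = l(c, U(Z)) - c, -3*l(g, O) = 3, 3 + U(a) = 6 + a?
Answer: -368277281/100158348 ≈ -3.6769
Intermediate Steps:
U(a) = 3 + a (U(a) = -3 + (6 + a) = 3 + a)
l(g, O) = -1 (l(g, O) = -1/3*3 = -1)
S(Z, c) = -1 - c
S(113, 42)/(-19452) + 37888/(-10298) = (-1 - 1*42)/(-19452) + 37888/(-10298) = (-1 - 42)*(-1/19452) + 37888*(-1/10298) = -43*(-1/19452) - 18944/5149 = 43/19452 - 18944/5149 = -368277281/100158348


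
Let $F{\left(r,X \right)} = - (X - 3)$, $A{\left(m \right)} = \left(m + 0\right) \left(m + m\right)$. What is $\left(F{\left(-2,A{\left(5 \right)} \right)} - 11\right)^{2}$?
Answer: $3364$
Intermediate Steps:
$A{\left(m \right)} = 2 m^{2}$ ($A{\left(m \right)} = m 2 m = 2 m^{2}$)
$F{\left(r,X \right)} = 3 - X$ ($F{\left(r,X \right)} = - (-3 + X) = 3 - X$)
$\left(F{\left(-2,A{\left(5 \right)} \right)} - 11\right)^{2} = \left(\left(3 - 2 \cdot 5^{2}\right) - 11\right)^{2} = \left(\left(3 - 2 \cdot 25\right) - 11\right)^{2} = \left(\left(3 - 50\right) - 11\right)^{2} = \left(-47 - 11\right)^{2} = \left(-58\right)^{2} = 3364$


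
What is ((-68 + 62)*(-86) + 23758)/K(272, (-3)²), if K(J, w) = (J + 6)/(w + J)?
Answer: 3410497/139 ≈ 24536.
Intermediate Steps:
K(J, w) = (6 + J)/(J + w)
((-68 + 62)*(-86) + 23758)/K(272, (-3)²) = ((-68 + 62)*(-86) + 23758)/(((6 + 272)/(272 + (-3)²))) = (-6*(-86) + 23758)/((278/(272 + 9))) = (516 + 23758)/((278/281)) = 24274/(((1/281)*278)) = 24274/(278/281) = 24274*(281/278) = 3410497/139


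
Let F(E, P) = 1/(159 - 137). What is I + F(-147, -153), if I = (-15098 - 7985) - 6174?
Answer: -643653/22 ≈ -29257.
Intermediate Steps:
F(E, P) = 1/22
I = -29257 (I = -23083 - 6174 = -29257)
I + F(-147, -153) = -29257 + 1/22 = -643653/22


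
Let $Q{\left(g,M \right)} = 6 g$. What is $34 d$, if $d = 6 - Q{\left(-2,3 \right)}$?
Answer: $612$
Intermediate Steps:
$d = 18$ ($d = 6 - 6 \left(-2\right) = 6 - -12 = 6 + 12 = 18$)
$34 d = 34 \cdot 18 = 612$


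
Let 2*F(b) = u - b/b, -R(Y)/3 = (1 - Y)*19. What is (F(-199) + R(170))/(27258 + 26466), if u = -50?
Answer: 6405/35816 ≈ 0.17883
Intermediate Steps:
R(Y) = -57 + 57*Y (R(Y) = -3*(1 - Y)*19 = -3*(19 - 19*Y) = -57 + 57*Y)
F(b) = -51/2 (F(b) = (-50 - b/b)/2 = (-50 - 1*1)/2 = (-50 - 1)/2 = (½)*(-51) = -51/2)
(F(-199) + R(170))/(27258 + 26466) = (-51/2 + (-57 + 57*170))/(27258 + 26466) = (-51/2 + (-57 + 9690))/53724 = (-51/2 + 9633)*(1/53724) = (19215/2)*(1/53724) = 6405/35816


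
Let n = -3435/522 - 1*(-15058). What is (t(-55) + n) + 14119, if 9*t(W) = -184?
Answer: 15216287/522 ≈ 29150.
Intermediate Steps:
t(W) = -184/9 (t(W) = (⅑)*(-184) = -184/9)
n = 2618947/174 (n = -3435*1/522 + 15058 = -1145/174 + 15058 = 2618947/174 ≈ 15051.)
(t(-55) + n) + 14119 = (-184/9 + 2618947/174) + 14119 = 7846169/522 + 14119 = 15216287/522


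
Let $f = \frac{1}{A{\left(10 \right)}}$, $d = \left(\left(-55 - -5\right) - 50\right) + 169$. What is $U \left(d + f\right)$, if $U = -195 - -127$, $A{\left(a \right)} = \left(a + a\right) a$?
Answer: $- \frac{234617}{50} \approx -4692.3$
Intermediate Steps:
$d = 69$ ($d = \left(\left(-55 + 5\right) - 50\right) + 169 = \left(-50 - 50\right) + 169 = -100 + 169 = 69$)
$A{\left(a \right)} = 2 a^{2}$ ($A{\left(a \right)} = 2 a a = 2 a^{2}$)
$f = \frac{1}{200}$ ($f = \frac{1}{2 \cdot 10^{2}} = \frac{1}{2 \cdot 100} = \frac{1}{200} \approx 0.005$)
$U = -68$ ($U = -195 + 127 = -68$)
$U \left(d + f\right) = - 68 \left(69 + \frac{1}{200}\right) = \left(-68\right) \frac{13801}{200} = - \frac{234617}{50}$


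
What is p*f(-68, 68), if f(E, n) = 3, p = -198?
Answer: -594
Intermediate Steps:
p*f(-68, 68) = -198*3 = -594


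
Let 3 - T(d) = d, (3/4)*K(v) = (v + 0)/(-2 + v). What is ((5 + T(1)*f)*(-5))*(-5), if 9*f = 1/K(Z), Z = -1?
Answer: 275/2 ≈ 137.50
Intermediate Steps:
K(v) = 4*v/(3*(-2 + v)) (K(v) = 4*((v + 0)/(-2 + v))/3 = 4*(v/(-2 + v))/3 = 4*v/(3*(-2 + v)))
T(d) = 3 - d
f = ¼ (f = 1/(9*(((4/3)*(-1)/(-2 - 1)))) = 1/(9*(((4/3)*(-1)/(-3)))) = 1/(9*(((4/3)*(-1)*(-⅓)))) = 1/(9*(4/9)) = (⅑)*(9/4) = ¼ ≈ 0.25000)
((5 + T(1)*f)*(-5))*(-5) = ((5 + (3 - 1*1)*(¼))*(-5))*(-5) = ((5 + (3 - 1)*(¼))*(-5))*(-5) = ((5 + 2*(¼))*(-5))*(-5) = ((5 + ½)*(-5))*(-5) = ((11/2)*(-5))*(-5) = -55/2*(-5) = 275/2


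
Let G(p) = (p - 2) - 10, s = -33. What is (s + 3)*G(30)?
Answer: -540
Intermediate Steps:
G(p) = -12 + p (G(p) = (-2 + p) - 10 = -12 + p)
(s + 3)*G(30) = (-33 + 3)*(-12 + 30) = -30*18 = -540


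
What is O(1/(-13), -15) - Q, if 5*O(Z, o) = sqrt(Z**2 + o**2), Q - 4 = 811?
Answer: -815 + sqrt(38026)/65 ≈ -812.00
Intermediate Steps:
Q = 815 (Q = 4 + 811 = 815)
O(Z, o) = sqrt(Z**2 + o**2)/5
O(1/(-13), -15) - Q = sqrt((1/(-13))**2 + (-15)**2)/5 - 1*815 = sqrt((-1/13)**2 + 225)/5 - 815 = sqrt(1/169 + 225)/5 - 815 = sqrt(38026/169)/5 - 815 = (sqrt(38026)/13)/5 - 815 = sqrt(38026)/65 - 815 = -815 + sqrt(38026)/65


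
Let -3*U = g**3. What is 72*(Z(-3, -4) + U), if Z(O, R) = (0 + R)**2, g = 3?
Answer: 504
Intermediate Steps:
Z(O, R) = R**2
U = -9 (U = -1/3*3**3 = -1/3*27 = -9)
72*(Z(-3, -4) + U) = 72*((-4)**2 - 9) = 72*(16 - 9) = 72*7 = 504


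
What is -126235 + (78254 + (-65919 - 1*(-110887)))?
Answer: -3013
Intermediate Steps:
-126235 + (78254 + (-65919 - 1*(-110887))) = -126235 + (78254 + (-65919 + 110887)) = -126235 + (78254 + 44968) = -126235 + 123222 = -3013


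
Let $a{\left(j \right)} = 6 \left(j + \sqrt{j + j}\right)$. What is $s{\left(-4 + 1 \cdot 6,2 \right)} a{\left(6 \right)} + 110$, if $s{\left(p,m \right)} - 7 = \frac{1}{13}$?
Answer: $\frac{4742}{13} + \frac{1104 \sqrt{3}}{13} \approx 511.86$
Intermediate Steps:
$s{\left(p,m \right)} = \frac{92}{13}$ ($s{\left(p,m \right)} = 7 + \frac{1}{13} = \frac{92}{13}$)
$a{\left(j \right)} = 6 j + 6 \sqrt{2} \sqrt{j}$ ($a{\left(j \right)} = 6 \left(j + \sqrt{2 j}\right) = 6 \left(j + \sqrt{2} \sqrt{j}\right) = 6 j + 6 \sqrt{2} \sqrt{j}$)
$s{\left(-4 + 1 \cdot 6,2 \right)} a{\left(6 \right)} + 110 = \frac{92 \left(6 \cdot 6 + 6 \sqrt{2} \sqrt{6}\right)}{13} + 110 = \frac{92 \left(36 + 12 \sqrt{3}\right)}{13} + 110 = \left(\frac{3312}{13} + \frac{1104 \sqrt{3}}{13}\right) + 110 = \frac{4742}{13} + \frac{1104 \sqrt{3}}{13}$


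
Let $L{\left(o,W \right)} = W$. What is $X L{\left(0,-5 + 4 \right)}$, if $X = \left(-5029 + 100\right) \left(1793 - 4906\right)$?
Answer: $-15343977$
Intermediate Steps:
$X = 15343977$ ($X = \left(-4929\right) \left(-3113\right) = 15343977$)
$X L{\left(0,-5 + 4 \right)} = 15343977 \left(-5 + 4\right) = 15343977 \left(-1\right) = -15343977$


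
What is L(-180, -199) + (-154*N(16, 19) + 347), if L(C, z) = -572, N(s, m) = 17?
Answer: -2843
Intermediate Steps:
L(-180, -199) + (-154*N(16, 19) + 347) = -572 + (-154*17 + 347) = -572 + (-2618 + 347) = -572 - 2271 = -2843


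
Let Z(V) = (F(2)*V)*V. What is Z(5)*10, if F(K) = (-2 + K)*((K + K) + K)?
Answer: 0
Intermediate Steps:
F(K) = 3*K*(-2 + K) (F(K) = (-2 + K)*(2*K + K) = (-2 + K)*(3*K) = 3*K*(-2 + K))
Z(V) = 0 (Z(V) = ((3*2*(-2 + 2))*V)*V = ((3*2*0)*V)*V = (0*V)*V = 0*V = 0)
Z(5)*10 = 0*10 = 0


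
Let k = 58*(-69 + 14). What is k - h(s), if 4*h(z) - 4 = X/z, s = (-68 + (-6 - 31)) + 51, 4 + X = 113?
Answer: -689147/216 ≈ -3190.5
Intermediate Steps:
X = 109 (X = -4 + 113 = 109)
k = -3190 (k = 58*(-55) = -3190)
s = -54 (s = (-68 - 37) + 51 = -105 + 51 = -54)
h(z) = 1 + 109/(4*z) (h(z) = 1 + (109/z)/4 = 1 + 109/(4*z))
k - h(s) = -3190 - (109/4 - 54)/(-54) = -3190 - (-1)*(-107)/(54*4) = -3190 - 1*107/216 = -3190 - 107/216 = -689147/216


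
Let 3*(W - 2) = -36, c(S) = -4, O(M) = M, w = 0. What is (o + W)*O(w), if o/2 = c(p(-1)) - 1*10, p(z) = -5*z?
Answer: 0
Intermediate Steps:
W = -10 (W = 2 + (⅓)*(-36) = 2 - 12 = -10)
o = -28 (o = 2*(-4 - 1*10) = 2*(-4 - 10) = 2*(-14) = -28)
(o + W)*O(w) = (-28 - 10)*0 = -38*0 = 0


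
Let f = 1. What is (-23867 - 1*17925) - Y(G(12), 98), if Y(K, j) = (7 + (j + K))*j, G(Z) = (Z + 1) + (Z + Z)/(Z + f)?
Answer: -695980/13 ≈ -53537.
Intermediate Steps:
G(Z) = 1 + Z + 2*Z/(1 + Z) (G(Z) = (Z + 1) + (Z + Z)/(Z + 1) = (1 + Z) + (2*Z)/(1 + Z) = (1 + Z) + 2*Z/(1 + Z) = 1 + Z + 2*Z/(1 + Z))
Y(K, j) = j*(7 + K + j) (Y(K, j) = (7 + (K + j))*j = (7 + K + j)*j = j*(7 + K + j))
(-23867 - 1*17925) - Y(G(12), 98) = (-23867 - 1*17925) - 98*(7 + (1 + 12² + 4*12)/(1 + 12) + 98) = (-23867 - 17925) - 98*(7 + (1 + 144 + 48)/13 + 98) = -41792 - 98*(7 + (1/13)*193 + 98) = -41792 - 98*(7 + 193/13 + 98) = -41792 - 98*1558/13 = -41792 - 1*152684/13 = -41792 - 152684/13 = -695980/13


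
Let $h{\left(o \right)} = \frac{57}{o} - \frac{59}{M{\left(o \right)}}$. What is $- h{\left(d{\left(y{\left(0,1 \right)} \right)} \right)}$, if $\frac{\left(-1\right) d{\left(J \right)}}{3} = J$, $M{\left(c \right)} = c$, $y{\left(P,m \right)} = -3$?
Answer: $\frac{2}{9} \approx 0.22222$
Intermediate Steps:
$d{\left(J \right)} = - 3 J$
$h{\left(o \right)} = - \frac{2}{o}$ ($h{\left(o \right)} = \frac{57}{o} - \frac{59}{o} = - \frac{2}{o}$)
$- h{\left(d{\left(y{\left(0,1 \right)} \right)} \right)} = - \frac{-2}{\left(-3\right) \left(-3\right)} = - \frac{-2}{9} = \left(-1\right) \left(- \frac{2}{9}\right) = \frac{2}{9}$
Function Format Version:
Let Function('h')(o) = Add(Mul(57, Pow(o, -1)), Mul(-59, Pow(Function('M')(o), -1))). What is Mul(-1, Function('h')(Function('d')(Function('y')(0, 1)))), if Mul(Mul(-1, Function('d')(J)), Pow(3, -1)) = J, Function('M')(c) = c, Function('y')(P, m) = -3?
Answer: Rational(2, 9) ≈ 0.22222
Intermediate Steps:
Function('d')(J) = Mul(-3, J)
Function('h')(o) = Mul(-2, Pow(o, -1)) (Function('h')(o) = Add(Mul(57, Pow(o, -1)), Mul(-59, Pow(o, -1))) = Mul(-2, Pow(o, -1)))
Mul(-1, Function('h')(Function('d')(Function('y')(0, 1)))) = Mul(-1, Mul(-2, Pow(Mul(-3, -3), -1))) = Mul(-1, Mul(-2, Pow(9, -1))) = Mul(-1, Mul(-2, Rational(1, 9))) = Mul(-1, Rational(-2, 9)) = Rational(2, 9)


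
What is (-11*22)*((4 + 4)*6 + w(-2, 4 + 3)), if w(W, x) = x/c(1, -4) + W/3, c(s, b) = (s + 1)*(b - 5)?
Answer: -102245/9 ≈ -11361.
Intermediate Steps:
c(s, b) = (1 + s)*(-5 + b)
w(W, x) = -x/18 + W/3 (w(W, x) = x/(-5 - 4 - 5*1 - 4*1) + W/3 = x/(-5 - 4 - 5 - 4) + W*(1/3) = x/(-18) + W/3 = x*(-1/18) + W/3 = -x/18 + W/3)
(-11*22)*((4 + 4)*6 + w(-2, 4 + 3)) = (-11*22)*((4 + 4)*6 + (-(4 + 3)/18 + (1/3)*(-2))) = -242*(8*6 + (-1/18*7 - 2/3)) = -242*(48 + (-7/18 - 2/3)) = -242*(48 - 19/18) = -242*845/18 = -102245/9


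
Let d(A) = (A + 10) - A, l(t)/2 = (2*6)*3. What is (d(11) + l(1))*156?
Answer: 12792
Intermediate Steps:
l(t) = 72 (l(t) = 2*((2*6)*3) = 2*(12*3) = 2*36 = 72)
d(A) = 10 (d(A) = (10 + A) - A = 10)
(d(11) + l(1))*156 = (10 + 72)*156 = 82*156 = 12792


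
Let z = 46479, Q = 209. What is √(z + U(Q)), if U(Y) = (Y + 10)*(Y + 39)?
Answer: 3*√11199 ≈ 317.48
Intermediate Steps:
U(Y) = (10 + Y)*(39 + Y)
√(z + U(Q)) = √(46479 + (390 + 209² + 49*209)) = √(46479 + (390 + 43681 + 10241)) = √(46479 + 54312) = √100791 = 3*√11199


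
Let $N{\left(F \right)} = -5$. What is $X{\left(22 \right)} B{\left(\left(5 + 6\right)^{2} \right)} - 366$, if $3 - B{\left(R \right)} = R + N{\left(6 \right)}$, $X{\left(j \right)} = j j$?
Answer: $-55058$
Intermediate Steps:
$X{\left(j \right)} = j^{2}$
$B{\left(R \right)} = 8 - R$ ($B{\left(R \right)} = 3 - \left(R - 5\right) = 3 - \left(-5 + R\right) = 8 - R$)
$X{\left(22 \right)} B{\left(\left(5 + 6\right)^{2} \right)} - 366 = 22^{2} \left(8 - \left(5 + 6\right)^{2}\right) - 366 = 484 \left(8 - 11^{2}\right) - 366 = 484 \left(8 - 121\right) - 366 = 484 \left(-113\right) - 366 = -54692 - 366 = -55058$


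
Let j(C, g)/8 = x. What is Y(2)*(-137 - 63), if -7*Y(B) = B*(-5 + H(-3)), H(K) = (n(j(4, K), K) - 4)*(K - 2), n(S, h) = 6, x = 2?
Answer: -6000/7 ≈ -857.14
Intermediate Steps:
j(C, g) = 16 (j(C, g) = 8*2 = 16)
H(K) = -4 + 2*K (H(K) = (6 - 4)*(K - 2) = 2*(-2 + K) = -4 + 2*K)
Y(B) = 15*B/7 (Y(B) = -B*(-5 + (-4 + 2*(-3)))/7 = -B*(-5 + (-4 - 6))/7 = -B*(-5 - 10)/7 = -B*(-15)/7 = -(-15)*B/7 = 15*B/7)
Y(2)*(-137 - 63) = ((15/7)*2)*(-137 - 63) = (30/7)*(-200) = -6000/7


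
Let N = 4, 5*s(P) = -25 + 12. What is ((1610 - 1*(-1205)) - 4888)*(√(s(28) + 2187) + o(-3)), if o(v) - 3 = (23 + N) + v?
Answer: -55971 - 2073*√54610/5 ≈ -1.5286e+5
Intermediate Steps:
s(P) = -13/5 (s(P) = (-25 + 12)/5 = (⅕)*(-13) = -13/5)
o(v) = 30 + v (o(v) = 3 + ((23 + 4) + v) = 3 + (27 + v) = 30 + v)
((1610 - 1*(-1205)) - 4888)*(√(s(28) + 2187) + o(-3)) = ((1610 - 1*(-1205)) - 4888)*(√(-13/5 + 2187) + (30 - 3)) = ((1610 + 1205) - 4888)*(√(10922/5) + 27) = (2815 - 4888)*(√54610/5 + 27) = -2073*(27 + √54610/5) = -55971 - 2073*√54610/5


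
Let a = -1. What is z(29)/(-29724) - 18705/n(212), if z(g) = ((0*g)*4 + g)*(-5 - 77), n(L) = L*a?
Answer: 139122889/1575372 ≈ 88.311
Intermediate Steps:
n(L) = -L (n(L) = L*(-1) = -L)
z(g) = -82*g (z(g) = (0*4 + g)*(-82) = (0 + g)*(-82) = g*(-82) = -82*g)
z(29)/(-29724) - 18705/n(212) = -82*29/(-29724) - 18705/((-1*212)) = -2378*(-1/29724) - 18705/(-212) = 1189/14862 - 18705*(-1/212) = 1189/14862 + 18705/212 = 139122889/1575372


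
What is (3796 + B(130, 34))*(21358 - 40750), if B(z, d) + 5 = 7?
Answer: -73650816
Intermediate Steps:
B(z, d) = 2 (B(z, d) = -5 + 7 = 2)
(3796 + B(130, 34))*(21358 - 40750) = (3796 + 2)*(21358 - 40750) = 3798*(-19392) = -73650816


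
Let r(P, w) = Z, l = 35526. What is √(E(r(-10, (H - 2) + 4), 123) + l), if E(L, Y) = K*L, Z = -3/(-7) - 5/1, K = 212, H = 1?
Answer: √1693286/7 ≈ 185.89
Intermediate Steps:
Z = -32/7 (Z = -3*(-⅐) - 5*1 = 3/7 - 5 = -32/7 ≈ -4.5714)
r(P, w) = -32/7
E(L, Y) = 212*L
√(E(r(-10, (H - 2) + 4), 123) + l) = √(212*(-32/7) + 35526) = √(-6784/7 + 35526) = √(241898/7) = √1693286/7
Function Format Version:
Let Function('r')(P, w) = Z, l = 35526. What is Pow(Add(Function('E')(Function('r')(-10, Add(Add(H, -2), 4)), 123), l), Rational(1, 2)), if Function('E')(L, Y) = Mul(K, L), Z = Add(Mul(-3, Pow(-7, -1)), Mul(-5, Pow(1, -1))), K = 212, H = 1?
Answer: Mul(Rational(1, 7), Pow(1693286, Rational(1, 2))) ≈ 185.89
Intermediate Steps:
Z = Rational(-32, 7) (Z = Add(Mul(-3, Rational(-1, 7)), Mul(-5, 1)) = Add(Rational(3, 7), -5) = Rational(-32, 7) ≈ -4.5714)
Function('r')(P, w) = Rational(-32, 7)
Function('E')(L, Y) = Mul(212, L)
Pow(Add(Function('E')(Function('r')(-10, Add(Add(H, -2), 4)), 123), l), Rational(1, 2)) = Pow(Add(Mul(212, Rational(-32, 7)), 35526), Rational(1, 2)) = Pow(Add(Rational(-6784, 7), 35526), Rational(1, 2)) = Pow(Rational(241898, 7), Rational(1, 2)) = Mul(Rational(1, 7), Pow(1693286, Rational(1, 2)))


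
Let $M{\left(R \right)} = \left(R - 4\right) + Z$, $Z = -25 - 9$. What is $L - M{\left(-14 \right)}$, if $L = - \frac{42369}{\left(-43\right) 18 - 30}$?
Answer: $\frac{28059}{268} \approx 104.7$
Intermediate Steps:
$Z = -34$ ($Z = -25 - 9 = -34$)
$M{\left(R \right)} = -38 + R$ ($M{\left(R \right)} = \left(R - 4\right) - 34 = \left(-4 + R\right) - 34 = -38 + R$)
$L = \frac{14123}{268}$ ($L = - \frac{42369}{-774 - 30} = - \frac{42369}{-804} = \left(-42369\right) \left(- \frac{1}{804}\right) = \frac{14123}{268} \approx 52.698$)
$L - M{\left(-14 \right)} = \frac{14123}{268} - \left(-38 - 14\right) = \frac{14123}{268} - -52 = \frac{14123}{268} + 52 = \frac{28059}{268}$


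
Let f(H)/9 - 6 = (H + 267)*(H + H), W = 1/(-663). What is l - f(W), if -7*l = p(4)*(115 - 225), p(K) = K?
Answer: 5506422/341887 ≈ 16.106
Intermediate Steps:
l = 440/7 (l = -4*(115 - 225)/7 = -4*(-110)/7 = -⅐*(-440) = 440/7 ≈ 62.857)
W = -1/663 ≈ -0.0015083
f(H) = 54 + 18*H*(267 + H) (f(H) = 54 + 9*((H + 267)*(H + H)) = 54 + 9*((267 + H)*(2*H)) = 54 + 9*(2*H*(267 + H)) = 54 + 18*H*(267 + H))
l - f(W) = 440/7 - (54 + 18*(-1/663)² + 4806*(-1/663)) = 440/7 - (54 + 18*(1/439569) - 1602/221) = 440/7 - (54 + 2/48841 - 1602/221) = 440/7 - 1*2283374/48841 = 440/7 - 2283374/48841 = 5506422/341887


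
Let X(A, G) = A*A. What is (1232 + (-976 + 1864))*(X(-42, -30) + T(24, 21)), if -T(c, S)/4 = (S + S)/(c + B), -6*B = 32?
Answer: 3720600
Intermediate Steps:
B = -16/3 (B = -1/6*32 = -16/3 ≈ -5.3333)
X(A, G) = A**2
T(c, S) = -8*S/(-16/3 + c) (T(c, S) = -4*(S + S)/(c - 16/3) = -4*2*S/(-16/3 + c) = -8*S/(-16/3 + c))
(1232 + (-976 + 1864))*(X(-42, -30) + T(24, 21)) = (1232 + (-976 + 1864))*((-42)**2 - 24*21/(-16 + 3*24)) = (1232 + 888)*(1764 - 24*21/(-16 + 72)) = 2120*(1764 - 24*21/56) = 2120*(1764 - 24*21*1/56) = 2120*(1764 - 9) = 2120*1755 = 3720600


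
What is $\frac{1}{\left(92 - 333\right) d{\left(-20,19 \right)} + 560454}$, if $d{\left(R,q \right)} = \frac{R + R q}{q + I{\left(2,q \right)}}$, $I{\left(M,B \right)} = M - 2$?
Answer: $\frac{19}{10745026} \approx 1.7683 \cdot 10^{-6}$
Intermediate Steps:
$I{\left(M,B \right)} = -2 + M$ ($I{\left(M,B \right)} = M - 2 = -2 + M$)
$d{\left(R,q \right)} = \frac{R + R q}{q}$ ($d{\left(R,q \right)} = \frac{R + R q}{q + \left(-2 + 2\right)} = \frac{R + R q}{q + 0} = \frac{R + R q}{q}$)
$\frac{1}{\left(92 - 333\right) d{\left(-20,19 \right)} + 560454} = \frac{1}{\left(92 - 333\right) \left(-20 - \frac{20}{19}\right) + 560454} = \frac{1}{- 241 \left(-20 - \frac{20}{19}\right) + 560454} = \frac{1}{\left(-241\right) \left(- \frac{400}{19}\right) + 560454} = \frac{1}{\frac{96400}{19} + 560454} = \frac{1}{\frac{10745026}{19}} = \frac{19}{10745026}$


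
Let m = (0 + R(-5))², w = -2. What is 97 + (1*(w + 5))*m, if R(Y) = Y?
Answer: 172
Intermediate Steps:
m = 25 (m = (0 - 5)² = (-5)² = 25)
97 + (1*(w + 5))*m = 97 + (1*(-2 + 5))*25 = 97 + (1*3)*25 = 97 + 3*25 = 97 + 75 = 172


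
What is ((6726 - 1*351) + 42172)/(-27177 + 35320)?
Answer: 48547/8143 ≈ 5.9618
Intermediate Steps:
((6726 - 1*351) + 42172)/(-27177 + 35320) = ((6726 - 351) + 42172)/8143 = (6375 + 42172)*(1/8143) = 48547*(1/8143) = 48547/8143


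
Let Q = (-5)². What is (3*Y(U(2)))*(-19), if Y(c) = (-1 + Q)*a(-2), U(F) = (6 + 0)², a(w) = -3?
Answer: 4104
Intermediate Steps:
Q = 25
U(F) = 36 (U(F) = 6² = 36)
Y(c) = -72 (Y(c) = (-1 + 25)*(-3) = 24*(-3) = -72)
(3*Y(U(2)))*(-19) = (3*(-72))*(-19) = -216*(-19) = 4104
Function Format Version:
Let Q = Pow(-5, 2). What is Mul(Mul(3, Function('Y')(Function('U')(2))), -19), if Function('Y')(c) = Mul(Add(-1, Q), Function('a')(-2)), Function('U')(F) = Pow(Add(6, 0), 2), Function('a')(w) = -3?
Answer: 4104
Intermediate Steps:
Q = 25
Function('U')(F) = 36 (Function('U')(F) = Pow(6, 2) = 36)
Function('Y')(c) = -72 (Function('Y')(c) = Mul(Add(-1, 25), -3) = Mul(24, -3) = -72)
Mul(Mul(3, Function('Y')(Function('U')(2))), -19) = Mul(Mul(3, -72), -19) = Mul(-216, -19) = 4104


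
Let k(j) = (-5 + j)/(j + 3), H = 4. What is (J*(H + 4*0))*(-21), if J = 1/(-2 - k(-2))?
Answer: -84/5 ≈ -16.800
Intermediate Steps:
k(j) = (-5 + j)/(3 + j)
J = ⅕ (J = 1/(-2 - (-5 - 2)/(3 - 2)) = 1/(-2 - (-7)/1) = 1/(-2 - (-7)) = 1/(-2 - 1*(-7)) = 1/(-2 + 7) = 1/5 = ⅕ ≈ 0.20000)
(J*(H + 4*0))*(-21) = ((4 + 4*0)/5)*(-21) = ((4 + 0)/5)*(-21) = ((⅕)*4)*(-21) = (⅘)*(-21) = -84/5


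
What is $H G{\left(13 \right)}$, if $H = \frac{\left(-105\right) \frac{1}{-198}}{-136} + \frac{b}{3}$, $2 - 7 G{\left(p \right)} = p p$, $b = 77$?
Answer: $- \frac{1831823}{2992} \approx -612.24$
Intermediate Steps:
$G{\left(p \right)} = \frac{2}{7} - \frac{p^{2}}{7}$ ($G{\left(p \right)} = \frac{2}{7} - \frac{p p}{7} = \frac{2}{7} - \frac{p^{2}}{7}$)
$H = \frac{76783}{2992}$ ($H = \frac{\left(-105\right) \frac{1}{-198}}{-136} + \frac{77}{3} = \left(-105\right) \left(- \frac{1}{198}\right) \left(- \frac{1}{136}\right) + 77 \cdot \frac{1}{3} = \frac{35}{66} \left(- \frac{1}{136}\right) + \frac{77}{3} = - \frac{35}{8976} + \frac{77}{3} = \frac{76783}{2992} \approx 25.663$)
$H G{\left(13 \right)} = \frac{76783 \left(\frac{2}{7} - \frac{13^{2}}{7}\right)}{2992} = \frac{76783 \left(\frac{2}{7} - \frac{169}{7}\right)}{2992} = \frac{76783}{2992} \left(- \frac{167}{7}\right) = - \frac{1831823}{2992}$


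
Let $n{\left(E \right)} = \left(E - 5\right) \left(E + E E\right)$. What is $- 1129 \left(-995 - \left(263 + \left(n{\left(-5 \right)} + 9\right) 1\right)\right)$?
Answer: $1204643$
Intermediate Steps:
$n{\left(E \right)} = \left(-5 + E\right) \left(E + E^{2}\right)$
$- 1129 \left(-995 - \left(263 + \left(n{\left(-5 \right)} + 9\right) 1\right)\right) = - 1129 \left(-995 - \left(263 + \left(- 5 \left(-5 + \left(-5\right)^{2} - -20\right) + 9\right) 1\right)\right) = - 1129 \left(-995 - \left(263 + \left(- 5 \left(-5 + 25 + 20\right) + 9\right) 1\right)\right) = - 1129 \left(-995 - \left(263 + \left(\left(-5\right) 40 + 9\right) 1\right)\right) = - 1129 \left(-995 - \left(263 + \left(-200 + 9\right) 1\right)\right) = - 1129 \left(-995 - \left(263 - 191\right)\right) = - 1129 \left(-995 - 72\right) = \left(-1129\right) \left(-1067\right) = 1204643$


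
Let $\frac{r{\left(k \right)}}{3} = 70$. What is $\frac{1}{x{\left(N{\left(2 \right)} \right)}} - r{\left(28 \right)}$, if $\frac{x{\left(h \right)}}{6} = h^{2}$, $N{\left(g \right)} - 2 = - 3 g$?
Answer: $- \frac{20159}{96} \approx -209.99$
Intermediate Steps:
$N{\left(g \right)} = 2 - 3 g$
$r{\left(k \right)} = 210$ ($r{\left(k \right)} = 3 \cdot 70 = 210$)
$x{\left(h \right)} = 6 h^{2}$
$\frac{1}{x{\left(N{\left(2 \right)} \right)}} - r{\left(28 \right)} = \frac{1}{6 \left(2 - 6\right)^{2}} - 210 = \frac{1}{6 \left(-4\right)^{2}} - 210 = \frac{1}{6 \cdot 16} - 210 = \frac{1}{96} - 210 = - \frac{20159}{96}$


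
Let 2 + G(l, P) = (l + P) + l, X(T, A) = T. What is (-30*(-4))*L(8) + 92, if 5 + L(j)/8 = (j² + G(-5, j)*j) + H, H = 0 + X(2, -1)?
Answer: 27932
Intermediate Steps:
G(l, P) = -2 + P + 2*l (G(l, P) = -2 + ((l + P) + l) = -2 + ((P + l) + l) = -2 + (P + 2*l) = -2 + P + 2*l)
H = 2 (H = 0 + 2 = 2)
L(j) = -24 + 8*j² + 8*j*(-12 + j) (L(j) = -40 + 8*((j² + (-2 + j + 2*(-5))*j) + 2) = -40 + 8*((j² + (-2 + j - 10)*j) + 2) = -40 + 8*((j² + (-12 + j)*j) + 2) = -40 + 8*((j² + j*(-12 + j)) + 2) = -40 + 8*(2 + j² + j*(-12 + j)) = -40 + (16 + 8*j² + 8*j*(-12 + j)) = -24 + 8*j² + 8*j*(-12 + j))
(-30*(-4))*L(8) + 92 = (-30*(-4))*(-24 - 96*8 + 16*8²) + 92 = (-6*(-20))*(-24 - 768 + 16*64) + 92 = 120*(-24 - 768 + 1024) + 92 = 120*232 + 92 = 27840 + 92 = 27932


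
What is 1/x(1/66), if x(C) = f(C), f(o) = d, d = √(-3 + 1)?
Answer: -I*√2/2 ≈ -0.70711*I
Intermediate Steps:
d = I*√2 (d = √(-2) = I*√2 ≈ 1.4142*I)
f(o) = I*√2
x(C) = I*√2
1/x(1/66) = 1/(I*√2) = -I*√2/2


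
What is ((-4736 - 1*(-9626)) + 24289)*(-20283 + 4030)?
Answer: -474246287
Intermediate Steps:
((-4736 - 1*(-9626)) + 24289)*(-20283 + 4030) = ((-4736 + 9626) + 24289)*(-16253) = (4890 + 24289)*(-16253) = 29179*(-16253) = -474246287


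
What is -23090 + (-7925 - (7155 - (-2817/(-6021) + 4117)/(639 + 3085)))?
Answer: -47546151967/1245678 ≈ -38169.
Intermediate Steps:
-23090 + (-7925 - (7155 - (-2817/(-6021) + 4117)/(639 + 3085))) = -23090 + (-7925 - (7155 - (-2817*(-1/6021) + 4117)/3724)) = -23090 + (-7925 - (7155 - (313/669 + 4117)/3724)) = -23090 + (-7925 - (7155 - 2754586/(669*3724))) = -23090 + (-7925 - (7155 - 1*1377293/1245678)) = -23090 + (-7925 - (7155 - 1377293/1245678)) = -23090 + (-7925 - 1*8911448797/1245678) = -23090 + (-7925 - 8911448797/1245678) = -23090 - 18783446947/1245678 = -47546151967/1245678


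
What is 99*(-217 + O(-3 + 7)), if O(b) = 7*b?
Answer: -18711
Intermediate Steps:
99*(-217 + O(-3 + 7)) = 99*(-217 + 7*(-3 + 7)) = 99*(-217 + 7*4) = 99*(-217 + 28) = 99*(-189) = -18711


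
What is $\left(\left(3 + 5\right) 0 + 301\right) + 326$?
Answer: $627$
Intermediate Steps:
$\left(\left(3 + 5\right) 0 + 301\right) + 326 = \left(8 \cdot 0 + 301\right) + 326 = \left(0 + 301\right) + 326 = 301 + 326 = 627$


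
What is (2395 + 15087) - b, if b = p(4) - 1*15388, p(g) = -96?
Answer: 32966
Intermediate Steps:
b = -15484 (b = -96 - 1*15388 = -96 - 15388 = -15484)
(2395 + 15087) - b = (2395 + 15087) - 1*(-15484) = 17482 + 15484 = 32966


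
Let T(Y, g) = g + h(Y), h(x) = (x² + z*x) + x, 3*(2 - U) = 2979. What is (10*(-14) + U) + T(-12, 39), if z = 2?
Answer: -984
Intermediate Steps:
U = -991 (U = 2 - ⅓*2979 = 2 - 993 = -991)
h(x) = x² + 3*x (h(x) = (x² + 2*x) + x = x² + 3*x)
T(Y, g) = g + Y*(3 + Y)
(10*(-14) + U) + T(-12, 39) = (10*(-14) - 991) + (39 - 12*(3 - 12)) = (-140 - 991) + (39 - 12*(-9)) = -1131 + (39 + 108) = -1131 + 147 = -984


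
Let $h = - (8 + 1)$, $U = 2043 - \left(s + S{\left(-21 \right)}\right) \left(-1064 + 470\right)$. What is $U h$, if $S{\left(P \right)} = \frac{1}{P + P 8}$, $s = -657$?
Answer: $\frac{24457743}{7} \approx 3.494 \cdot 10^{6}$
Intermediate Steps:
$S{\left(P \right)} = \frac{1}{9 P}$ ($S{\left(P \right)} = \frac{1}{P + 8 P} = \frac{1}{9 P}$)
$U = - \frac{2717527}{7}$ ($U = 2043 - \left(-657 + \frac{1}{9 \left(-21\right)}\right) \left(-1064 + 470\right) = 2043 - \left(-657 + \frac{1}{9} \left(- \frac{1}{21}\right)\right) \left(-594\right) = 2043 - \left(-657 - \frac{1}{189}\right) \left(-594\right) = 2043 - \left(- \frac{124174}{189}\right) \left(-594\right) = 2043 - \frac{2731828}{7} = - \frac{2717527}{7} \approx -3.8822 \cdot 10^{5}$)
$h = -9$ ($h = \left(-1\right) 9 = -9$)
$U h = \left(- \frac{2717527}{7}\right) \left(-9\right) = \frac{24457743}{7}$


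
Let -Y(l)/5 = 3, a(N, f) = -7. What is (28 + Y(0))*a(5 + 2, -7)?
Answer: -91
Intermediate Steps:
Y(l) = -15 (Y(l) = -5*3 = -15)
(28 + Y(0))*a(5 + 2, -7) = (28 - 15)*(-7) = 13*(-7) = -91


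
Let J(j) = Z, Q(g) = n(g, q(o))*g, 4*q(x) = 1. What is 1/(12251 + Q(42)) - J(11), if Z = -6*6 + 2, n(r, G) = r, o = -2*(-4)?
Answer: 476511/14015 ≈ 34.000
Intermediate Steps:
o = 8
q(x) = ¼ (q(x) = (¼)*1 = ¼)
Q(g) = g² (Q(g) = g*g = g²)
Z = -34 (Z = -36 + 2 = -34)
J(j) = -34
1/(12251 + Q(42)) - J(11) = 1/(12251 + 42²) - 1*(-34) = 1/(12251 + 1764) + 34 = 1/14015 + 34 = 476511/14015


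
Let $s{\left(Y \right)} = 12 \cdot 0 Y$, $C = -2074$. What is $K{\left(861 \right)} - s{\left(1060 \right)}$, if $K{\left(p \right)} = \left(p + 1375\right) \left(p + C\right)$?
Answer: $-2712268$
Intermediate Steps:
$s{\left(Y \right)} = 0$ ($s{\left(Y \right)} = 0 Y = 0$)
$K{\left(p \right)} = \left(-2074 + p\right) \left(1375 + p\right)$ ($K{\left(p \right)} = \left(p + 1375\right) \left(p - 2074\right) = \left(1375 + p\right) \left(-2074 + p\right) = \left(-2074 + p\right) \left(1375 + p\right)$)
$K{\left(861 \right)} - s{\left(1060 \right)} = \left(-2851750 + 861^{2} - 601839\right) - 0 = \left(-2851750 + 741321 - 601839\right) + 0 = -2712268 + 0 = -2712268$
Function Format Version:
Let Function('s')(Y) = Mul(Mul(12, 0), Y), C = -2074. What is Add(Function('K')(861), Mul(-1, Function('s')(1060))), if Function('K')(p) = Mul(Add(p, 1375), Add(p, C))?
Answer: -2712268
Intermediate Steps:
Function('s')(Y) = 0 (Function('s')(Y) = Mul(0, Y) = 0)
Function('K')(p) = Mul(Add(-2074, p), Add(1375, p)) (Function('K')(p) = Mul(Add(p, 1375), Add(p, -2074)) = Mul(Add(1375, p), Add(-2074, p)) = Mul(Add(-2074, p), Add(1375, p)))
Add(Function('K')(861), Mul(-1, Function('s')(1060))) = Add(Add(-2851750, Pow(861, 2), Mul(-699, 861)), Mul(-1, 0)) = Add(Add(-2851750, 741321, -601839), 0) = Add(-2712268, 0) = -2712268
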